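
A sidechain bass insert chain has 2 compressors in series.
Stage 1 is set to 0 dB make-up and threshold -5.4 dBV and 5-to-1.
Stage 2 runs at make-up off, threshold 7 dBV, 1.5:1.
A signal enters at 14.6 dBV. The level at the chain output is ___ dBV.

Stage 1: 14.6 dBV is 20 dB over -5.4 dBV; at 5:1 that becomes 4 dB over, giving -1.4 dBV.
Stage 2: -1.4 dBV ≤ 7 dBV, so stage 2 doesn't engage; output -1.4 dBV.

-1.4 dBV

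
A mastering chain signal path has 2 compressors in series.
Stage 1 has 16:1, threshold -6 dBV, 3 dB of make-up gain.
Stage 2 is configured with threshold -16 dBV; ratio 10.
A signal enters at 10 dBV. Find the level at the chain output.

-14.6 dBV

Stage 1: overshoot 16 dB → 16/16 = 1 dB → -5 dBV; +3 dB make-up → -2 dBV.
Stage 2: overshoot 14 dB → 14/10 = 1.4 dB → -14.6 dBV.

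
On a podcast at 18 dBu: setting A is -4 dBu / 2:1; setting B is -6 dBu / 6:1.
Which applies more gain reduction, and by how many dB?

A: overshoot 22 dB → output overshoot 11 dB → GR 11 dB.
B: overshoot 24 dB → output overshoot 4 dB → GR 20 dB.
B applies 9 dB more gain reduction.

B, by 9 dB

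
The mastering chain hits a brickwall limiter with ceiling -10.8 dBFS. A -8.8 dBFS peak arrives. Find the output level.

-10.8 dBFS

The limiter clamps the peak to its -10.8 dBFS ceiling.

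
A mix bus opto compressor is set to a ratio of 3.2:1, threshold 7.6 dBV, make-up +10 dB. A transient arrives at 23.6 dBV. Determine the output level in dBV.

22.6 dBV

23.6 dBV sits 16 dB over threshold.
3.2:1 compression reduces that to 16/3.2 = 5 dB over.
That puts the output at 12.6 dBV; make-up adds 10 dB, giving 22.6 dBV.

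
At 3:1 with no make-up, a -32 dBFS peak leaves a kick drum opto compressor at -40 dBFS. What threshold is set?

Input is 12 dB above T (since output overshoot × R = input overshoot: (-40 − T)·3 = -32 − T gives T = -44 dBFS).
Check: -44 + (-32 − (-44))/3 = -44 + 4 = -40 dBFS. ✓

-44 dBFS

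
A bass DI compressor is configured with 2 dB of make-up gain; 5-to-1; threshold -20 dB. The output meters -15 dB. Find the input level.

Stripping the +2 dB make-up gives -17 dB at the gain stage.
Post-compression overshoot = -17 − (-20) = 3 dB.
Before 5:1 compression the overshoot was 3 × 5 = 15 dB, so input = -20 + 15 = -5 dB.

-5 dB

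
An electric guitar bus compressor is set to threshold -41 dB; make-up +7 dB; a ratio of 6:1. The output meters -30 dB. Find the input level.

Stripping the +7 dB make-up gives -37 dB at the gain stage.
Post-compression overshoot = -37 − (-41) = 4 dB.
Undo the ratio: input overshoot = 4 × 6 = 24 dB, giving input = -17 dB.

-17 dB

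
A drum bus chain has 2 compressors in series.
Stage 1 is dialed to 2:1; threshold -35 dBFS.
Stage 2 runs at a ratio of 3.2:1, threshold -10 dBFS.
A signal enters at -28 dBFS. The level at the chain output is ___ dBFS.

Stage 1: overshoot 7 dB → 7/2 = 3.5 dB → -31.5 dBFS.
Stage 2: below threshold (-31.5 ≤ -10); passes unchanged; output -31.5 dBFS.

-31.5 dBFS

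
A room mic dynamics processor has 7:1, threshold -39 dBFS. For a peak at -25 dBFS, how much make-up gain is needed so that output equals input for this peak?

Overshoot 14 dB → 14/7 = 2 dB after compression, so the compressed level is -39 + 2 = -37 dBFS.
Make-up = target − compressed = -25 − (-37) = 12 dB.

12 dB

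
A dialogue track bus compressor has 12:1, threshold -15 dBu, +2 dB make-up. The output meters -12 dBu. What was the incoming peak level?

Stripping the +2 dB make-up gives -14 dBu at the gain stage.
The compressed level sits -14 − (-15) = 1 dB over threshold.
Before 12:1 compression the overshoot was 1 × 12 = 12 dB, so input = -15 + 12 = -3 dBu.

-3 dBu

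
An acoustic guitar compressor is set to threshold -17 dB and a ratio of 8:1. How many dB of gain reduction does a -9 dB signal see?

Overshoot = -9 − (-17) = 8 dB.
After 8:1 compression the overshoot becomes 8/8 = 1 dB.
So the signal is attenuated by 8 − 1 = 7 dB.

7 dB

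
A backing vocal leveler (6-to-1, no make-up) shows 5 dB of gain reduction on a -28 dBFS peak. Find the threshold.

Let T be the threshold. Output overshoot = (input overshoot)/R, so -33 − T = (-28 − T)/6.
6·(-33 − T) = -28 − T → 5·T = -198 − (-28) = -170.
T = -170/5 = -34 dBFS.

-34 dBFS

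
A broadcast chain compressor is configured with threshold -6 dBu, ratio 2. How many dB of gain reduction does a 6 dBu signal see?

6 dB

Overshoot = 6 − (-6) = 12 dB.
At 2:1, output sits 12/2 = 6 dB above threshold.
GR = overshoot in − overshoot out = 12 − 6 = 6 dB.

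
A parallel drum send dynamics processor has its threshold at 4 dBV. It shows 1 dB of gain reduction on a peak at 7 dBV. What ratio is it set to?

Input overshoot = 7 − 4 = 3 dB.
Output overshoot = 3 − 1 = 2 dB.
Ratio = input overshoot / output overshoot = 3 / 2 = 1.5.

1.5:1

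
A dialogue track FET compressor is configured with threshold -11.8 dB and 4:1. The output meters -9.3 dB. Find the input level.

That's 2.5 dB above the -11.8 dB threshold.
Before 4:1 compression the overshoot was 2.5 × 4 = 10 dB, so input = -11.8 + 10 = -1.8 dB.

-1.8 dB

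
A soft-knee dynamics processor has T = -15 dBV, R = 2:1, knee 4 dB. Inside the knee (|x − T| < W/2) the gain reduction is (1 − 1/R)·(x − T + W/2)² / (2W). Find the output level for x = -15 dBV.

-15.25 dBV

x − T + W/2 = -15 − (-15) + 2 = 2.
GR = (1 − 1/2) × 2² / 8 = 0.5 × 4 / 8 = 0.25 dB.
Output = -15 − 0.25 = -15.25 dBV.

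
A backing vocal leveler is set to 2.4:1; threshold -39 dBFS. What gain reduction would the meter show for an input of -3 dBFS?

21 dB

Overshoot = -3 − (-39) = 36 dB.
After 2.4:1 compression the overshoot becomes 36/2.4 = 15 dB.
GR = overshoot in − overshoot out = 36 − 15 = 21 dB.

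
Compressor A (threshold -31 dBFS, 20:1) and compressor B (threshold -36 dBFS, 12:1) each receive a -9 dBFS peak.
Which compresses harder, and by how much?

B, by 3.85 dB

A: 22 dB over, compressed to 1.1 dB over, so 20.9 dB of GR.
B: 27 dB over, compressed to 2.25 dB over, so 24.75 dB of GR.
Difference: 3.85 dB in favour of B.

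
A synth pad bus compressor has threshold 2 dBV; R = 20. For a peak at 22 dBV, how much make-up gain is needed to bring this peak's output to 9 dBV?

6 dB

Without make-up, output = threshold + overshoot/20 = 2 + 1 = 3 dBV.
Gap to target: 6 dB.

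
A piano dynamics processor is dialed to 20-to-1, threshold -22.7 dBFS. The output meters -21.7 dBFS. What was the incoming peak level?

-2.7 dBFS

Post-compression overshoot = -21.7 − (-22.7) = 1 dB.
Input overshoot = R × output overshoot = 20 dB → input = -22.7 + 20 = -2.7 dBFS.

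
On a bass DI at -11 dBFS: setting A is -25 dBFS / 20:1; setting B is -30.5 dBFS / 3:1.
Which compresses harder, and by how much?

A, by 0.3 dB

A: overshoot 14 dB → output overshoot 0.7 dB → GR 13.3 dB.
B: overshoot 19.5 dB → output overshoot 6.5 dB → GR 13 dB.
A applies 0.3 dB more gain reduction.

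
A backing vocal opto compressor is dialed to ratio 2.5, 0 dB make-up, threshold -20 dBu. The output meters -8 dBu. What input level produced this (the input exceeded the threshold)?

10 dBu

The compressed level sits -8 − (-20) = 12 dB over threshold.
Undo the ratio: input overshoot = 12 × 2.5 = 30 dB, giving input = 10 dBu.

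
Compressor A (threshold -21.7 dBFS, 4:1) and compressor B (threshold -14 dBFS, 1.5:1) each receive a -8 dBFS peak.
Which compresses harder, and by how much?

A, by 8.275 dB

A: overshoot 13.7 dB → output overshoot 3.425 dB → GR 10.275 dB.
B: overshoot 6 dB → output overshoot 4 dB → GR 2 dB.
Difference: 8.275 dB in favour of A.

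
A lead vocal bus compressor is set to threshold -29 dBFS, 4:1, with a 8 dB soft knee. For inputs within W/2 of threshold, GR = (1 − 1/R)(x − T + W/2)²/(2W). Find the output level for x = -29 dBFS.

-29.75 dBFS

x − T + W/2 = -29 − (-29) + 4 = 4.
GR = (1 − 1/4) × 4² / 16 = 0.75 × 16 / 16 = 0.75 dB.
Output = -29 − 0.75 = -29.75 dBFS.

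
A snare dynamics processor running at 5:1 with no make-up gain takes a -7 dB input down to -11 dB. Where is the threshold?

Gain reduction = -7 − (-11) = 4 dB; output overshoot = GR / (R − 1) = 4 / 4 = 1 dB.
Threshold = output − output overshoot = -11 − 1 = -12 dB.

-12 dB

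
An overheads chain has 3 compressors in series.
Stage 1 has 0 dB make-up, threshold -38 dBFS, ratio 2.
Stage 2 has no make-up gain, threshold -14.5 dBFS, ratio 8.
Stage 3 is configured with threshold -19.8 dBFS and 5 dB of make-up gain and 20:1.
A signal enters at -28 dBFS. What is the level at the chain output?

-28 dBFS

Stage 1: overshoot 10 dB → 10/2 = 5 dB → -33 dBFS.
Stage 2: -33 dBFS ≤ -14.5 dBFS, so stage 2 doesn't engage; output -33 dBFS.
Stage 3: -33 dBFS ≤ -19.8 dBFS, so stage 3 doesn't engage; make-up brings it to -28 dBFS.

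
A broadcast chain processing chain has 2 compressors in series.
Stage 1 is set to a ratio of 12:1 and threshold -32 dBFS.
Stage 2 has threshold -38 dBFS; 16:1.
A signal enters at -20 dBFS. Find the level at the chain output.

-37.5625 dBFS

Stage 1: 12 dB above -32 dBFS, reduced 12:1 to 1 dB above → -31 dBFS.
Stage 2: overshoot 7 dB → 7/16 = 0.4375 dB → -37.5625 dBFS.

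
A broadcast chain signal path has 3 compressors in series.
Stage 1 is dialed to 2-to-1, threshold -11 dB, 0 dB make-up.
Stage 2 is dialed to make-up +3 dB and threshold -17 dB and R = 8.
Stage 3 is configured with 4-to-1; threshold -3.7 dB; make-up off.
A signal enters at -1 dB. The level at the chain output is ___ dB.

-12.625 dB

Stage 1: -1 dB is 10 dB over -11 dB; at 2:1 that becomes 5 dB over, giving -6 dB.
Stage 2: 11 dB above -17 dB, reduced 8:1 to 1.375 dB above → -15.625 dB; +3 dB make-up → -12.625 dB.
Stage 3: -12.625 dB ≤ -3.7 dB, so stage 3 doesn't engage; output -12.625 dB.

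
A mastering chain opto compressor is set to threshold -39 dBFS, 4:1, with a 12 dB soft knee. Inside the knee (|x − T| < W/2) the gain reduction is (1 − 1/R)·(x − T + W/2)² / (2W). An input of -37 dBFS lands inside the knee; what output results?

x − T + W/2 = -37 − (-39) + 6 = 8.
GR = (1 − 1/4) × 8² / 24 = 0.75 × 64 / 24 = 2 dB.
Output = -37 − 2 = -39 dBFS.

-39 dBFS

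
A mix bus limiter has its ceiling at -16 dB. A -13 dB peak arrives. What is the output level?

At ∞:1, everything above -16 dB is held at the ceiling.

-16 dB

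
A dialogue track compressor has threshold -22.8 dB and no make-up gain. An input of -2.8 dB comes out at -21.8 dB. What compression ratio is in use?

Input overshoot = -2.8 − (-22.8) = 20 dB; output overshoot = -21.8 − (-22.8) = 1 dB.
Ratio = 20 / 1 = 20.

20:1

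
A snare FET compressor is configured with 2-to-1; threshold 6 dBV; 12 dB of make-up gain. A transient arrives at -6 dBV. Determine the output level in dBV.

-6 dBV is 12 dB below the 6 dBV threshold, so no gain reduction is applied.
Make-up gain adds 12 dB: -6 + 12 = 6 dBV.

6 dBV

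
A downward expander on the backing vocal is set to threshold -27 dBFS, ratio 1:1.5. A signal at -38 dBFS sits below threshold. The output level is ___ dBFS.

Undershoot = (-27) − (-38) = 11 dB.
At 1:1.5, that expands to 16.5 dB under threshold.
Output = -27 − 16.5 = -43.5 dBFS.

-43.5 dBFS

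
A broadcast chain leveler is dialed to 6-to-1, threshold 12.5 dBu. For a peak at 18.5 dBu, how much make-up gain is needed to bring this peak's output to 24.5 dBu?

Overshoot 6 dB → 6/6 = 1 dB after compression, so the compressed level is 12.5 + 1 = 13.5 dBu.
Make-up = target − compressed = 24.5 − 13.5 = 11 dB.

11 dB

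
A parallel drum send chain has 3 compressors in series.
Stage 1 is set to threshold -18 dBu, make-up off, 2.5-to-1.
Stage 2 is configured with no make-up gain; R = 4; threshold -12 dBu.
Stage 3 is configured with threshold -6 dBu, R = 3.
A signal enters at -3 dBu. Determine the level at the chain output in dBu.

Stage 1: 15 dB above -18 dBu, reduced 2.5:1 to 6 dB above → -12 dBu.
Stage 2: -12 dBu is at or below the -12 dBu threshold — no compression; output -12 dBu.
Stage 3: below threshold (-12 ≤ -6); passes unchanged; output -12 dBu.

-12 dBu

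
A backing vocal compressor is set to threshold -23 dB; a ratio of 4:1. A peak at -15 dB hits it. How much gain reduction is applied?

6 dB

Overshoot = -15 − (-23) = 8 dB.
At 4:1, output sits 8/4 = 2 dB above threshold.
So the signal is attenuated by 8 − 2 = 6 dB.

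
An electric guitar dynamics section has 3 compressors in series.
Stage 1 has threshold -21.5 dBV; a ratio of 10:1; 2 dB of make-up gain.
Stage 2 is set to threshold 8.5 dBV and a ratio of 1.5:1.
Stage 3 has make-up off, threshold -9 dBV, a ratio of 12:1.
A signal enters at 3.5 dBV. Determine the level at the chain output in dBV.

-17 dBV

Stage 1: 25 dB above -21.5 dBV, reduced 10:1 to 2.5 dB above → -19 dBV; +2 dB make-up → -17 dBV.
Stage 2: -17 dBV is at or below the 8.5 dBV threshold — no compression; output -17 dBV.
Stage 3: below threshold (-17 ≤ -9); passes unchanged; output -17 dBV.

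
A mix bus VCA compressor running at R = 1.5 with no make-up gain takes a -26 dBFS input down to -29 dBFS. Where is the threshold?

Input is 9 dB above T (since output overshoot × R = input overshoot: (-29 − T)·1.5 = -26 − T gives T = -35 dBFS).
Check: -35 + (-26 − (-35))/1.5 = -35 + 6 = -29 dBFS. ✓

-35 dBFS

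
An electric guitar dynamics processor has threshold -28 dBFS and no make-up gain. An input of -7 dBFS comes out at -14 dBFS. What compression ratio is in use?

1.5:1

Input overshoot = -7 − (-28) = 21 dB; output overshoot = -14 − (-28) = 14 dB.
Ratio = 21 / 14 = 1.5.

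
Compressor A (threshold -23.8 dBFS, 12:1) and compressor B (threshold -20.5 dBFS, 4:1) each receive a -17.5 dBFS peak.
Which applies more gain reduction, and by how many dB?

A, by 3.525 dB

A: GR = 6.3 − 6.3/12 = 5.775 dB.
B: GR = 3 − 3/4 = 2.25 dB.
Difference: 3.525 dB in favour of A.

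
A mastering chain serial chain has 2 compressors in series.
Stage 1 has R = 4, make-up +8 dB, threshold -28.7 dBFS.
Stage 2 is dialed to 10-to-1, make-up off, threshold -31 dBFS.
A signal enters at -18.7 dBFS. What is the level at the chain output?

-29.72 dBFS

Stage 1: 10 dB above -28.7 dBFS, reduced 4:1 to 2.5 dB above → -26.2 dBFS; +8 dB make-up → -18.2 dBFS.
Stage 2: -18.2 dBFS is 12.8 dB over -31 dBFS; at 10:1 that becomes 1.28 dB over, giving -29.72 dBFS.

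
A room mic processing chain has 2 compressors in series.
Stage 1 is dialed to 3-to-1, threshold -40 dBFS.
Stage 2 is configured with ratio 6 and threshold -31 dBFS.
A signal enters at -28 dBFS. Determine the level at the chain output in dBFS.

-36 dBFS

Stage 1: 12 dB above -40 dBFS, reduced 3:1 to 4 dB above → -36 dBFS.
Stage 2: -36 dBFS is at or below the -31 dBFS threshold — no compression; output -36 dBFS.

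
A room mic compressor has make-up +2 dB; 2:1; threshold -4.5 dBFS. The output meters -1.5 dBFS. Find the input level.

-2.5 dBFS

Remove make-up: -1.5 − 2 = -3.5 dBFS.
Post-compression overshoot = -3.5 − (-4.5) = 1 dB.
Before 2:1 compression the overshoot was 1 × 2 = 2 dB, so input = -4.5 + 2 = -2.5 dBFS.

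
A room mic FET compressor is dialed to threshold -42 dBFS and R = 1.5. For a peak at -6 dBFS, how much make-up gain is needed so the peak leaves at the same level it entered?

12 dB

The peak compresses to -42 + 36/1.5 = -18 dBFS.
To reach -6 dBFS requires -6 − (-18) = 12 dB of make-up.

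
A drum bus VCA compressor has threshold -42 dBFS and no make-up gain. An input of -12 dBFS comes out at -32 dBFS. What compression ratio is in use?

3:1

Input overshoot = -12 − (-42) = 30 dB; output overshoot = -32 − (-42) = 10 dB.
Ratio = 30 / 10 = 3.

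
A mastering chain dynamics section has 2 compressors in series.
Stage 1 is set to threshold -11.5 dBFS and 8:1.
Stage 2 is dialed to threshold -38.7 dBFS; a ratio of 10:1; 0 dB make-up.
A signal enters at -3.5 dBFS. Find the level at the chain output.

Stage 1: overshoot 8 dB → 8/8 = 1 dB → -10.5 dBFS.
Stage 2: 28.2 dB above -38.7 dBFS, reduced 10:1 to 2.82 dB above → -35.88 dBFS.

-35.88 dBFS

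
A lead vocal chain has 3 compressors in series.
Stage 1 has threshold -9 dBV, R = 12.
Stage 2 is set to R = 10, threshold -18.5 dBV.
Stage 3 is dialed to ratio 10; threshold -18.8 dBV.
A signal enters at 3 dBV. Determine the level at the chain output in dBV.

Stage 1: 12 dB above -9 dBV, reduced 12:1 to 1 dB above → -8 dBV.
Stage 2: -8 dBV is 10.5 dB over -18.5 dBV; at 10:1 that becomes 1.05 dB over, giving -17.45 dBV.
Stage 3: 1.35 dB above -18.8 dBV, reduced 10:1 to 0.135 dB above → -18.665 dBV.

-18.665 dBV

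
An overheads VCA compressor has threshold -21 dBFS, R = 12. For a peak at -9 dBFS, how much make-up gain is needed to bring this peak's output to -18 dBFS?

Overshoot 12 dB → 12/12 = 1 dB after compression, so the compressed level is -21 + 1 = -20 dBFS.
Make-up = target − compressed = -18 − (-20) = 2 dB.

2 dB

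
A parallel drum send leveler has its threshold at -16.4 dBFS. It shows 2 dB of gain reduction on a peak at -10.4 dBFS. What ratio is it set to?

1.5:1

Input overshoot = -10.4 − (-16.4) = 6 dB.
Output overshoot = 6 − 2 = 4 dB.
Ratio = input overshoot / output overshoot = 6 / 4 = 1.5.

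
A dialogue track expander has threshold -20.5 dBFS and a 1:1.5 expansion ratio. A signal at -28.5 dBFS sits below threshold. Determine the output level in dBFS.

-32.5 dBFS

Undershoot = (-20.5) − (-28.5) = 8 dB.
At 1:1.5, that expands to 12 dB under threshold.
Output = -20.5 − 12 = -32.5 dBFS.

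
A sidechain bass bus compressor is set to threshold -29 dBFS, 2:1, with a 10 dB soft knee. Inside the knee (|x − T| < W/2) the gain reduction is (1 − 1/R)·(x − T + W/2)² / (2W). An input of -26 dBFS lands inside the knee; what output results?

-27.6 dBFS

x − T + W/2 = -26 − (-29) + 5 = 8.
GR = (1 − 1/2) × 8² / 20 = 0.5 × 64 / 20 = 1.6 dB.
Output = -26 − 1.6 = -27.6 dBFS.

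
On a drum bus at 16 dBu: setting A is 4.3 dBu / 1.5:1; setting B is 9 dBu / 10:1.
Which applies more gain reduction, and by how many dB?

B, by 2.4 dB

A: GR = 11.7 − 11.7/1.5 = 3.9 dB.
B: GR = 7 − 7/10 = 6.3 dB.
B reduces 2.4 dB more.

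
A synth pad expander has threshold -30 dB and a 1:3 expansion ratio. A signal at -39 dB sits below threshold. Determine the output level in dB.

-57 dB

Undershoot = (-30) − (-39) = 9 dB.
At 1:3, that expands to 27 dB under threshold.
Output = -30 − 27 = -57 dB.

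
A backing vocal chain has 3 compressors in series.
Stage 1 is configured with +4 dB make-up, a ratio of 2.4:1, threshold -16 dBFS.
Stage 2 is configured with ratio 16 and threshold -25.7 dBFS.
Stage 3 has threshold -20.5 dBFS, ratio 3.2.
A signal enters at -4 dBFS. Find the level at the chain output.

-24.53125 dBFS

Stage 1: overshoot 12 dB → 12/2.4 = 5 dB → -11 dBFS; +4 dB make-up → -7 dBFS.
Stage 2: 18.7 dB above -25.7 dBFS, reduced 16:1 to 1.16875 dB above → -24.53125 dBFS.
Stage 3: -24.53125 dBFS ≤ -20.5 dBFS, so stage 3 doesn't engage; output -24.53125 dBFS.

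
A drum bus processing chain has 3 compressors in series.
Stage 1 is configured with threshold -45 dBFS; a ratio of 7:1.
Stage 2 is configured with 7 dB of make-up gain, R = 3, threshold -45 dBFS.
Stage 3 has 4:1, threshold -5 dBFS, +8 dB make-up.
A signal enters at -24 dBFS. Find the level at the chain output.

Stage 1: overshoot 21 dB → 21/7 = 3 dB → -42 dBFS.
Stage 2: -42 dBFS is 3 dB over -45 dBFS; at 3:1 that becomes 1 dB over, giving -44 dBFS; +7 dB make-up → -37 dBFS.
Stage 3: -37 dBFS ≤ -5 dBFS, so stage 3 doesn't engage; make-up brings it to -29 dBFS.

-29 dBFS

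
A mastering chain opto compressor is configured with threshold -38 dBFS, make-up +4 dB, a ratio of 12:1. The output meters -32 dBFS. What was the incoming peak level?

-14 dBFS

Before make-up, the level was -32 − 4 = -36 dBFS.
The compressed level sits -36 − (-38) = 2 dB over threshold.
Before 12:1 compression the overshoot was 2 × 12 = 24 dB, so input = -38 + 24 = -14 dBFS.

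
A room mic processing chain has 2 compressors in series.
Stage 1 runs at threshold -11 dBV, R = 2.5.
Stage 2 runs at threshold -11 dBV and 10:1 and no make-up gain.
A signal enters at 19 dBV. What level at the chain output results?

-9.8 dBV

Stage 1: overshoot 30 dB → 30/2.5 = 12 dB → 1 dBV.
Stage 2: overshoot 12 dB → 12/10 = 1.2 dB → -9.8 dBV.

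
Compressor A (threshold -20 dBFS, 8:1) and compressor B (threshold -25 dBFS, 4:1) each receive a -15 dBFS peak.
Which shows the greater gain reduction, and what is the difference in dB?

A: GR = 5 − 5/8 = 4.375 dB.
B: GR = 10 − 10/4 = 7.5 dB.
B reduces 3.125 dB more.

B, by 3.125 dB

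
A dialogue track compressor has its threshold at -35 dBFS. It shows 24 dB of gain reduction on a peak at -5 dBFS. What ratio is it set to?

5:1

Input overshoot = -5 − (-35) = 30 dB.
Output overshoot = 30 − 24 = 6 dB.
Ratio = input overshoot / output overshoot = 30 / 6 = 5.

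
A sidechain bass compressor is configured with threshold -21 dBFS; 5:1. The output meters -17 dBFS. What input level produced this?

That's 4 dB above the -21 dBFS threshold.
Before 5:1 compression the overshoot was 4 × 5 = 20 dB, so input = -21 + 20 = -1 dBFS.

-1 dBFS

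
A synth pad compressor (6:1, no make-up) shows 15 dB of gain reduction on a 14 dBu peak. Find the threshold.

-4 dBu

Gain reduction = 14 − (-1) = 15 dB; output overshoot = GR / (R − 1) = 15 / 5 = 3 dB.
Threshold = output − output overshoot = -1 − 3 = -4 dBu.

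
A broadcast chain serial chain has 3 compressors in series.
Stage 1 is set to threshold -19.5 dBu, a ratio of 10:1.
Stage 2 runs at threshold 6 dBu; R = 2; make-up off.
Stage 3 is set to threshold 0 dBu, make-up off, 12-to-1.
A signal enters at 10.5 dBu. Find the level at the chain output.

-16.5 dBu

Stage 1: 10.5 dBu is 30 dB over -19.5 dBu; at 10:1 that becomes 3 dB over, giving -16.5 dBu.
Stage 2: below threshold (-16.5 ≤ 6); passes unchanged; output -16.5 dBu.
Stage 3: below threshold (-16.5 ≤ 0); passes unchanged; output -16.5 dBu.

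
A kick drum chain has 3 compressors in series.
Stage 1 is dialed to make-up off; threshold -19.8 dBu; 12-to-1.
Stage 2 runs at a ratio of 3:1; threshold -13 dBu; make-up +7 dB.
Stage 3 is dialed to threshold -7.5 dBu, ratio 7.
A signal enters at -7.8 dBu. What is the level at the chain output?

-11.8 dBu

Stage 1: -7.8 dBu is 12 dB over -19.8 dBu; at 12:1 that becomes 1 dB over, giving -18.8 dBu.
Stage 2: -18.8 dBu is at or below the -13 dBu threshold — no compression; make-up brings it to -11.8 dBu.
Stage 3: -11.8 dBu ≤ -7.5 dBu, so stage 3 doesn't engage; output -11.8 dBu.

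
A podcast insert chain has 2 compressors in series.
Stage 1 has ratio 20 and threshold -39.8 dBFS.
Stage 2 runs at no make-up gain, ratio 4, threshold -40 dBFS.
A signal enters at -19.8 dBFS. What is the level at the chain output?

-39.7 dBFS

Stage 1: -19.8 dBFS is 20 dB over -39.8 dBFS; at 20:1 that becomes 1 dB over, giving -38.8 dBFS.
Stage 2: overshoot 1.2 dB → 1.2/4 = 0.3 dB → -39.7 dBFS.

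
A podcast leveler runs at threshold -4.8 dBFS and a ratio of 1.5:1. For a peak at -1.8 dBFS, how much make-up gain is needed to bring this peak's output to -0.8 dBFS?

2 dB

Overshoot 3 dB → 3/1.5 = 2 dB after compression, so the compressed level is -4.8 + 2 = -2.8 dBFS.
Make-up = target − compressed = -0.8 − (-2.8) = 2 dB.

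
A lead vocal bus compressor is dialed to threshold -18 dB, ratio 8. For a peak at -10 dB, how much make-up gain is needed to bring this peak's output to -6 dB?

11 dB

Without make-up, output = threshold + overshoot/8 = -18 + 1 = -17 dB.
Gap to target: 11 dB.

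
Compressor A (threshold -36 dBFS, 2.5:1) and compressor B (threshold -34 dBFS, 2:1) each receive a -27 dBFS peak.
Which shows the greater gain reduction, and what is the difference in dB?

A, by 1.9 dB

A: 9 dB over, compressed to 3.6 dB over, so 5.4 dB of GR.
B: 7 dB over, compressed to 3.5 dB over, so 3.5 dB of GR.
A applies 1.9 dB more gain reduction.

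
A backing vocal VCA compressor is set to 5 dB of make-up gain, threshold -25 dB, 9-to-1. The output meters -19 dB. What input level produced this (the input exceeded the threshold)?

Remove make-up: -19 − 5 = -24 dB.
The compressed level sits -24 − (-25) = 1 dB over threshold.
Before 9:1 compression the overshoot was 1 × 9 = 9 dB, so input = -25 + 9 = -16 dB.

-16 dB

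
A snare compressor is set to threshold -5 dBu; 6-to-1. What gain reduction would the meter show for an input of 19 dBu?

The signal is 24 dB above threshold.
A 6:1 ratio leaves 4 dB of that excess.
GR = overshoot in − overshoot out = 24 − 4 = 20 dB.

20 dB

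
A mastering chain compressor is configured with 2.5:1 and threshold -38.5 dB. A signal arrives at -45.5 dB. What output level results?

-45.5 dB is 7 dB below the -38.5 dB threshold, so no gain reduction is applied.
Output = input = -45.5 dB.

-45.5 dB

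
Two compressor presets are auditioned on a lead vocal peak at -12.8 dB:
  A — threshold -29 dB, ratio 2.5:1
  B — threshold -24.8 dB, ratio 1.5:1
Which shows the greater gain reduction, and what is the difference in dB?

A, by 5.72 dB

A: overshoot 16.2 dB → output overshoot 6.48 dB → GR 9.72 dB.
B: overshoot 12 dB → output overshoot 8 dB → GR 4 dB.
A applies 5.72 dB more gain reduction.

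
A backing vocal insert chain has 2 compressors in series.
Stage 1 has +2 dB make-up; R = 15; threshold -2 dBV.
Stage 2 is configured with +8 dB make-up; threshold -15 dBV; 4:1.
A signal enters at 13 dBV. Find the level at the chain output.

Stage 1: 15 dB above -2 dBV, reduced 15:1 to 1 dB above → -1 dBV; +2 dB make-up → 1 dBV.
Stage 2: 1 dBV is 16 dB over -15 dBV; at 4:1 that becomes 4 dB over, giving -11 dBV; +8 dB make-up → -3 dBV.

-3 dBV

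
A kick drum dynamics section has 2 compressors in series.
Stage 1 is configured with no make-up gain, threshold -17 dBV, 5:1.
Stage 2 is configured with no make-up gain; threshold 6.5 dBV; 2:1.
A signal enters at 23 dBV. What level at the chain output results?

-9 dBV

Stage 1: overshoot 40 dB → 40/5 = 8 dB → -9 dBV.
Stage 2: below threshold (-9 ≤ 6.5); passes unchanged; output -9 dBV.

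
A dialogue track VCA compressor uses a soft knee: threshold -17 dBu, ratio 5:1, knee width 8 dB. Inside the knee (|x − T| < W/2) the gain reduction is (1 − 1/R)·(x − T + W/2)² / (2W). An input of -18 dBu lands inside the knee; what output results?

-18.45 dBu

x − T + W/2 = -18 − (-17) + 4 = 3.
GR = (1 − 1/5) × 3² / 16 = 0.8 × 9 / 16 = 0.45 dB.
Output = -18 − 0.45 = -18.45 dBu.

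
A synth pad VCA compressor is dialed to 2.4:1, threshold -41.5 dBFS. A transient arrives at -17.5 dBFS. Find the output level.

Overshoot: -17.5 − (-41.5) = 24 dB.
At 2.4:1 the overshoot is divided by 2.4, leaving 10 dB above threshold.
So the level is -41.5 + 10 = -31.5 dBFS.

-31.5 dBFS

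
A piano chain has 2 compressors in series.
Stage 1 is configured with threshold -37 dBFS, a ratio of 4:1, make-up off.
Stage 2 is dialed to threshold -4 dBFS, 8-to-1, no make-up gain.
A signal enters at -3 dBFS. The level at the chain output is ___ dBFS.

Stage 1: overshoot 34 dB → 34/4 = 8.5 dB → -28.5 dBFS.
Stage 2: -28.5 dBFS ≤ -4 dBFS, so stage 2 doesn't engage; output -28.5 dBFS.

-28.5 dBFS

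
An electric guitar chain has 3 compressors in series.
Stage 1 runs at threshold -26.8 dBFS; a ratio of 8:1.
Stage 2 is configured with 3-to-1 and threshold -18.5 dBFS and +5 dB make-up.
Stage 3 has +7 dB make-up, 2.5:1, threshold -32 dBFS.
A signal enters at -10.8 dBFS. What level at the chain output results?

-20.12 dBFS

Stage 1: 16 dB above -26.8 dBFS, reduced 8:1 to 2 dB above → -24.8 dBFS.
Stage 2: -24.8 dBFS is at or below the -18.5 dBFS threshold — no compression; make-up brings it to -19.8 dBFS.
Stage 3: 12.2 dB above -32 dBFS, reduced 2.5:1 to 4.88 dB above → -27.12 dBFS; +7 dB make-up → -20.12 dBFS.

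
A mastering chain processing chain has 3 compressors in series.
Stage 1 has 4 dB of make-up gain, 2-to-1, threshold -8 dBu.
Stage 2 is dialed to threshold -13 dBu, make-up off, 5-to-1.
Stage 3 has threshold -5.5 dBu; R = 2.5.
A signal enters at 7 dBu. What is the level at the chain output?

-9.7 dBu

Stage 1: overshoot 15 dB → 15/2 = 7.5 dB → -0.5 dBu; +4 dB make-up → 3.5 dBu.
Stage 2: overshoot 16.5 dB → 16.5/5 = 3.3 dB → -9.7 dBu.
Stage 3: -9.7 dBu is at or below the -5.5 dBu threshold — no compression; output -9.7 dBu.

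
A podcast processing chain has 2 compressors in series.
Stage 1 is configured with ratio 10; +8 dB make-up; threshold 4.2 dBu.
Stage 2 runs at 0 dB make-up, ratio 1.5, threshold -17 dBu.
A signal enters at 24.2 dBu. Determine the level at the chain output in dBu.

Stage 1: 20 dB above 4.2 dBu, reduced 10:1 to 2 dB above → 6.2 dBu; +8 dB make-up → 14.2 dBu.
Stage 2: 31.2 dB above -17 dBu, reduced 1.5:1 to 20.8 dB above → 3.8 dBu.

3.8 dBu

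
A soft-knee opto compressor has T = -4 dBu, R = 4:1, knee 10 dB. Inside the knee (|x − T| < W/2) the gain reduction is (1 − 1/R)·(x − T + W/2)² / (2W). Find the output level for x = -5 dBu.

-5.6 dBu

x − T + W/2 = -5 − (-4) + 5 = 4.
GR = (1 − 1/4) × 4² / 20 = 0.75 × 16 / 20 = 0.6 dB.
Output = -5 − 0.6 = -5.6 dBu.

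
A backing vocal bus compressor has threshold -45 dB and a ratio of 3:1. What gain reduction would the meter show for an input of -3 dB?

-3 dB exceeds the threshold by 42 dB.
A 3:1 ratio leaves 14 dB of that excess.
GR = overshoot in − overshoot out = 42 − 14 = 28 dB.

28 dB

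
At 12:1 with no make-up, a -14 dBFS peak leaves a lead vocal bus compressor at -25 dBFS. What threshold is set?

-26 dBFS

Gain reduction = -14 − (-25) = 11 dB; output overshoot = GR / (R − 1) = 11 / 11 = 1 dB.
Threshold = output − output overshoot = -25 − 1 = -26 dBFS.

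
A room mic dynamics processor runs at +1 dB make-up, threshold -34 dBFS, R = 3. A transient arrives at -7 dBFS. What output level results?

-7 dBFS sits 27 dB over threshold.
3:1 compression reduces that to 27/3 = 9 dB over.
Output = -34 + 9 = -25 dBFS; make-up adds 1 dB, giving -24 dBFS.

-24 dBFS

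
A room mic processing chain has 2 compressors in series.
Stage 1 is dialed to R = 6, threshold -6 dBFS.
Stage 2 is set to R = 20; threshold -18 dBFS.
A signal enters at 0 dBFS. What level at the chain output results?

Stage 1: overshoot 6 dB → 6/6 = 1 dB → -5 dBFS.
Stage 2: overshoot 13 dB → 13/20 = 0.65 dB → -17.35 dBFS.

-17.35 dBFS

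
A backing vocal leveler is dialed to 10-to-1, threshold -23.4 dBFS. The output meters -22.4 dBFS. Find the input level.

-13.4 dBFS

The compressed level sits -22.4 − (-23.4) = 1 dB over threshold.
Undo the ratio: input overshoot = 1 × 10 = 10 dB, giving input = -13.4 dBFS.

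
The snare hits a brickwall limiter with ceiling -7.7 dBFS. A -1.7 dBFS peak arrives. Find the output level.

-7.7 dBFS

At ∞:1, everything above -7.7 dBFS is held at the ceiling.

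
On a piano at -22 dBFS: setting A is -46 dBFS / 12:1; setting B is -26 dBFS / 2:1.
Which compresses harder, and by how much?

A: 24 dB over, compressed to 2 dB over, so 22 dB of GR.
B: 4 dB over, compressed to 2 dB over, so 2 dB of GR.
Difference: 20 dB in favour of A.

A, by 20 dB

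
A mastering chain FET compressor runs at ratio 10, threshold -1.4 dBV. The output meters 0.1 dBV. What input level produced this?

13.6 dBV

The compressed level sits 0.1 − (-1.4) = 1.5 dB over threshold.
Undo the ratio: input overshoot = 1.5 × 10 = 15 dB, giving input = 13.6 dBV.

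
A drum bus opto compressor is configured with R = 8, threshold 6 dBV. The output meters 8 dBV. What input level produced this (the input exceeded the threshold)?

22 dBV

That's 2 dB above the 6 dBV threshold.
Before 8:1 compression the overshoot was 2 × 8 = 16 dB, so input = 6 + 16 = 22 dBV.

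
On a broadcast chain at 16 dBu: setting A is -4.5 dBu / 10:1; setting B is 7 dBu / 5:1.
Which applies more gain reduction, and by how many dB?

A: 20.5 dB over, compressed to 2.05 dB over, so 18.45 dB of GR.
B: 9 dB over, compressed to 1.8 dB over, so 7.2 dB of GR.
A reduces 11.25 dB more.

A, by 11.25 dB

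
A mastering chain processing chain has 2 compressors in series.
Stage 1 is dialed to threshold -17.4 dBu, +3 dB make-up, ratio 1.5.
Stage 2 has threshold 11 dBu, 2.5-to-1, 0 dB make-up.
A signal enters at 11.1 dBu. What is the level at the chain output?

4.6 dBu

Stage 1: 28.5 dB above -17.4 dBu, reduced 1.5:1 to 19 dB above → 1.6 dBu; +3 dB make-up → 4.6 dBu.
Stage 2: below threshold (4.6 ≤ 11); passes unchanged; output 4.6 dBu.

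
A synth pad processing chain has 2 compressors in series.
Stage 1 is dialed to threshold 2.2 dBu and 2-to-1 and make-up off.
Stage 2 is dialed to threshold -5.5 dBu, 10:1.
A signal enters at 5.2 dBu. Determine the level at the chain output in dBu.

-4.58 dBu

Stage 1: 5.2 dBu is 3 dB over 2.2 dBu; at 2:1 that becomes 1.5 dB over, giving 3.7 dBu.
Stage 2: overshoot 9.2 dB → 9.2/10 = 0.92 dB → -4.58 dBu.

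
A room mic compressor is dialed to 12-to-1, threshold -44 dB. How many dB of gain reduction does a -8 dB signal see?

Overshoot = -8 − (-44) = 36 dB.
A 12:1 ratio leaves 3 dB of that excess.
So the signal is attenuated by 36 − 3 = 33 dB.

33 dB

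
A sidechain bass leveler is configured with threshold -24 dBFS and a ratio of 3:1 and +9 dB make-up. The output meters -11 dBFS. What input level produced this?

-12 dBFS

Before make-up, the level was -11 − 9 = -20 dBFS.
That's 4 dB above the -24 dBFS threshold.
Input overshoot = R × output overshoot = 12 dB → input = -24 + 12 = -12 dBFS.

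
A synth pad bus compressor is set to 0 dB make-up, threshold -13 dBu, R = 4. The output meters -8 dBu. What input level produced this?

7 dBu

The compressed level sits -8 − (-13) = 5 dB over threshold.
Before 4:1 compression the overshoot was 5 × 4 = 20 dB, so input = -13 + 20 = 7 dBu.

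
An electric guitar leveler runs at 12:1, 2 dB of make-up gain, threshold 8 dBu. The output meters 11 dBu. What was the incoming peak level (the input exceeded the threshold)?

Stripping the +2 dB make-up gives 9 dBu at the gain stage.
Post-compression overshoot = 9 − 8 = 1 dB.
Undo the ratio: input overshoot = 1 × 12 = 12 dB, giving input = 20 dBu.

20 dBu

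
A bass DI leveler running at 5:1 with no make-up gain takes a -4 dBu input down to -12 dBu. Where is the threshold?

Input is 10 dB above T (since output overshoot × R = input overshoot: (-12 − T)·5 = -4 − T gives T = -14 dBu).
Check: -14 + (-4 − (-14))/5 = -14 + 2 = -12 dBu. ✓

-14 dBu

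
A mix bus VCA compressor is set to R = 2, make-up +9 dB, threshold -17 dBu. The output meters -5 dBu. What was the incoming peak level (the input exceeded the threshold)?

Stripping the +9 dB make-up gives -14 dBu at the gain stage.
That's 3 dB above the -17 dBu threshold.
Undo the ratio: input overshoot = 3 × 2 = 6 dB, giving input = -11 dBu.

-11 dBu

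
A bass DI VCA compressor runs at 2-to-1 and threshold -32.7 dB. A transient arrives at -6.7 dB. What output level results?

-19.7 dB

The input is 26 dB above the -32.7 dB threshold.
2:1 compression reduces that to 26/2 = 13 dB over.
So the level is -32.7 + 13 = -19.7 dB.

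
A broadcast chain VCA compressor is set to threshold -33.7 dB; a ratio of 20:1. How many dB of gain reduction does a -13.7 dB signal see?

The signal is 20 dB above threshold.
A 20:1 ratio leaves 1 dB of that excess.
So the signal is attenuated by 20 − 1 = 19 dB.

19 dB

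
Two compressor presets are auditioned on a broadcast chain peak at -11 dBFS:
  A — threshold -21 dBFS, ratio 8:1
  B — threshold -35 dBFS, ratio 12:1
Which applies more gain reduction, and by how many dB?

B, by 13.25 dB

A: overshoot 10 dB → output overshoot 1.25 dB → GR 8.75 dB.
B: overshoot 24 dB → output overshoot 2 dB → GR 22 dB.
Difference: 13.25 dB in favour of B.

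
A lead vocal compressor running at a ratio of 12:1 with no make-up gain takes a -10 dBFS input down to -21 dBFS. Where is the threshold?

-22 dBFS

Gain reduction = -10 − (-21) = 11 dB; output overshoot = GR / (R − 1) = 11 / 11 = 1 dB.
Threshold = output − output overshoot = -21 − 1 = -22 dBFS.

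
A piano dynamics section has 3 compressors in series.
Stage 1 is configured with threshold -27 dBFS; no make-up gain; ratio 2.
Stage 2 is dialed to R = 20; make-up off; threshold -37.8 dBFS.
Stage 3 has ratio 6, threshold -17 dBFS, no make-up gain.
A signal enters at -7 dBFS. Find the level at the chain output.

Stage 1: -7 dBFS is 20 dB over -27 dBFS; at 2:1 that becomes 10 dB over, giving -17 dBFS.
Stage 2: -17 dBFS is 20.8 dB over -37.8 dBFS; at 20:1 that becomes 1.04 dB over, giving -36.76 dBFS.
Stage 3: below threshold (-36.76 ≤ -17); passes unchanged; output -36.76 dBFS.

-36.76 dBFS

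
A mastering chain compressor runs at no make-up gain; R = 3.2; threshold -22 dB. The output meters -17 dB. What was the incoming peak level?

The compressed level sits -17 − (-22) = 5 dB over threshold.
Before 3.2:1 compression the overshoot was 5 × 3.2 = 16 dB, so input = -22 + 16 = -6 dB.

-6 dB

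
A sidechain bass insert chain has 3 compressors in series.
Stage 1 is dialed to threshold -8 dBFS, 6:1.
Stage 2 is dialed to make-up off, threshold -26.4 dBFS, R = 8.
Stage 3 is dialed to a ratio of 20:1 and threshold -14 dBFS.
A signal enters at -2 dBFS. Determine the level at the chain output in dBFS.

-23.975 dBFS

Stage 1: overshoot 6 dB → 6/6 = 1 dB → -7 dBFS.
Stage 2: 19.4 dB above -26.4 dBFS, reduced 8:1 to 2.425 dB above → -23.975 dBFS.
Stage 3: below threshold (-23.975 ≤ -14); passes unchanged; output -23.975 dBFS.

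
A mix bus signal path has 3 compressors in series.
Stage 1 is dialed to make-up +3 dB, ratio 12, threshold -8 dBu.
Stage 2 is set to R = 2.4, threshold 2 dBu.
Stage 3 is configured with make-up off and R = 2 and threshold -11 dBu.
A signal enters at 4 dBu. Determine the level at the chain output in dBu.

Stage 1: 4 dBu is 12 dB over -8 dBu; at 12:1 that becomes 1 dB over, giving -7 dBu; +3 dB make-up → -4 dBu.
Stage 2: below threshold (-4 ≤ 2); passes unchanged; output -4 dBu.
Stage 3: overshoot 7 dB → 7/2 = 3.5 dB → -7.5 dBu.

-7.5 dBu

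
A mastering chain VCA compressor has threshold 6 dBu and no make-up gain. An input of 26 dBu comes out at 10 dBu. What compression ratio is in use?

Input overshoot = 26 − 6 = 20 dB; output overshoot = 10 − 6 = 4 dB.
Ratio = 20 / 4 = 5.

5:1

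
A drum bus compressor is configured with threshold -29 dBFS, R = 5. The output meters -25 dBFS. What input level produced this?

-9 dBFS

That's 4 dB above the -29 dBFS threshold.
Input overshoot = R × output overshoot = 20 dB → input = -29 + 20 = -9 dBFS.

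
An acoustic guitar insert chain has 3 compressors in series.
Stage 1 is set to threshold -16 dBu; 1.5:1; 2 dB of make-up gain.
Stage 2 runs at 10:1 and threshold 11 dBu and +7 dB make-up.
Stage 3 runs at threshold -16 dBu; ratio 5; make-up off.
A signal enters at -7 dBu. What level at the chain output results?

Stage 1: -7 dBu is 9 dB over -16 dBu; at 1.5:1 that becomes 6 dB over, giving -10 dBu; +2 dB make-up → -8 dBu.
Stage 2: below threshold (-8 ≤ 11); passes unchanged; make-up brings it to -1 dBu.
Stage 3: -1 dBu is 15 dB over -16 dBu; at 5:1 that becomes 3 dB over, giving -13 dBu.

-13 dBu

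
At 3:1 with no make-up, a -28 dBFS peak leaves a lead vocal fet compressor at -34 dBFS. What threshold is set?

-37 dBFS

Let T be the threshold. Output overshoot = (input overshoot)/R, so -34 − T = (-28 − T)/3.
3·(-34 − T) = -28 − T → 2·T = -102 − (-28) = -74.
T = -74/2 = -37 dBFS.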